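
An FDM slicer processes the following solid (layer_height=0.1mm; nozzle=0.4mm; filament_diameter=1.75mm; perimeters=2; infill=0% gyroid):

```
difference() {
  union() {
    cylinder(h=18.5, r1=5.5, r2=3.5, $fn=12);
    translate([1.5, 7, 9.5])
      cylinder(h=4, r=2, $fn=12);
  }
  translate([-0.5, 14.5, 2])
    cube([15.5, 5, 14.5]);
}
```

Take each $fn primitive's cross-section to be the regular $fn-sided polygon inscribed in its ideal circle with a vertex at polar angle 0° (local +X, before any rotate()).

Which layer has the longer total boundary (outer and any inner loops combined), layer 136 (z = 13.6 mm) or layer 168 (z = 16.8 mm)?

Layer 136 (z = 13.6): the cone (r1=5.5→r2=3.5) has section circumradius 4.030 here — a regular 12-gon (perimeter = 2·12·4.030·sin(180°/12) = 25.03 mm); the cylinder at (1.5, 7) does not reach this height (z outside [9.5, 13.5]); Combining (union): only the cone is present, so the union is just that shape — boundary = 25.03 mm; the cube at (-0.5, 14.5) is present — its section is the full 15.5×5 rectangle (perimeter 41.00 mm); After the difference (first − rest): starting from the result so far, the 15.5×5 cube at (-0.5, 14.5) misses the remaining region (no effect) — boundary = 25.03 mm. So its perimeter = 25.03 mm. Layer 168 (z = 16.8): the cone contributes a regular 12-gon of circumradius 3.684 (interpolated between r1=5.5 and r2=3.5 at t=0.908) (perimeter = 2·12·3.684·sin(180°/12) = 22.88 mm); the cylinder at (1.5, 7) is absent (z outside [9.5, 13.5]); Merging all regions: only the cone is present, so the union is just that shape — boundary = 22.88 mm; the cube at (-0.5, 14.5) does not reach this height (z outside [2, 16.5]); Subtracting the remaining from the first: none of the subtracted shapes is present at this height, so the result so far is unchanged — boundary = 22.88 mm. So its perimeter = 22.88 mm. Layer 136 is larger (25.03 vs 22.88 mm).

layer 136 (z = 13.6 mm)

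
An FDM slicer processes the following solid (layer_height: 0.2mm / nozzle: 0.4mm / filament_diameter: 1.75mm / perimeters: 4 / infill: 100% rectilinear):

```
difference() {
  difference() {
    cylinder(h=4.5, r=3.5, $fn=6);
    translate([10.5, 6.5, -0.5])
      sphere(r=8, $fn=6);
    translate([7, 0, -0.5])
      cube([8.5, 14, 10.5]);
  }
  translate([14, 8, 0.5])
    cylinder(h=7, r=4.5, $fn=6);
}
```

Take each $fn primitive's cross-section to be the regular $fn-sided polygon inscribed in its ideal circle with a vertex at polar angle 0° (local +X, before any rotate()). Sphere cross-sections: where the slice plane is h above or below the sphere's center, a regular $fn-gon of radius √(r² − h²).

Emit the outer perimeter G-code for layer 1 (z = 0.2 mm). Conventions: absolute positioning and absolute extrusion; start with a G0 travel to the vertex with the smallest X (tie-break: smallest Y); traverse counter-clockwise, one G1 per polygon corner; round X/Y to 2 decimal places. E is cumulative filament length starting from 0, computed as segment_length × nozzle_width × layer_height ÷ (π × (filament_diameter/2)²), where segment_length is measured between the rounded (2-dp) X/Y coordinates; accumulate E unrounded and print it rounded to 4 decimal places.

G0 X-3.50 Y0.00 Z0.20
G1 X-1.75 Y-3.03 E0.1164
G1 X1.75 Y-3.03 E0.2328
G1 X3.50 Y0.00 E0.3492
G1 X1.75 Y3.03 E0.4655
G1 X-1.75 Y3.03 E0.5820
G1 X-3.50 Y0.00 E0.6983

At z = 0.2 mm: the r=3.5 cylinder contributes a regular 6-gon of circumradius 3.5; the sphere at (10.5, 6.5): section is a regular 6-gon, circumradius = √(r²−h²) = √(8²−0.7²) = 7.969; the cube at (7, 0) (footprint 8.5×14) is included at this height; After the difference (first − rest): starting from the r=3.5 cylinder, the r=8 sphere at (10.5, 6.5) misses the remaining region (no effect); the 8.5×14 cube at (7, 0) misses the remaining region (no effect) — 1 connected region; the cylinder at (14, 8) does not reach this height (z outside [0.5, 7.5]); Taking the first minus the rest: none of the subtracted shapes is present at this height, so the result so far is unchanged — 1 connected region. The outline is a single polygon with 6 vertices. Extrusion per mm of travel: 0.4 × 0.2 / (π × 0.875²) = 0.033260. Accumulating E over each segment gives final E = 0.6983.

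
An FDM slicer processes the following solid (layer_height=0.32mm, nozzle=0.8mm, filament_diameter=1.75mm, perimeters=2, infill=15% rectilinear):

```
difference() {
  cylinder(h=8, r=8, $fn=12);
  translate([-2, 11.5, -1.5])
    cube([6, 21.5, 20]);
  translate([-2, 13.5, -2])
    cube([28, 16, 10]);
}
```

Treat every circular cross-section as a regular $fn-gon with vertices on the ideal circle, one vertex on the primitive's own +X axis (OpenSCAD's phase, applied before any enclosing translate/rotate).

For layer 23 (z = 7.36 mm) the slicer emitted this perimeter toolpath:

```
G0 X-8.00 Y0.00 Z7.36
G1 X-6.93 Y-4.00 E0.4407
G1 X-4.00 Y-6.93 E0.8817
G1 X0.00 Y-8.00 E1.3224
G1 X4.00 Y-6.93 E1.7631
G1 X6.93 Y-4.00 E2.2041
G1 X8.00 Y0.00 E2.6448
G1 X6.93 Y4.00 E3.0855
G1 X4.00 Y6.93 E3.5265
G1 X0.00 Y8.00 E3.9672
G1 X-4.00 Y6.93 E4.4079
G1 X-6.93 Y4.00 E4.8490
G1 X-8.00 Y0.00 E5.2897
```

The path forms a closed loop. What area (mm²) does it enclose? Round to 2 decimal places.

192.05 mm²

Apply the shoelace formula to the sequence of (X, Y) vertices; enclosed area = 192.05 mm².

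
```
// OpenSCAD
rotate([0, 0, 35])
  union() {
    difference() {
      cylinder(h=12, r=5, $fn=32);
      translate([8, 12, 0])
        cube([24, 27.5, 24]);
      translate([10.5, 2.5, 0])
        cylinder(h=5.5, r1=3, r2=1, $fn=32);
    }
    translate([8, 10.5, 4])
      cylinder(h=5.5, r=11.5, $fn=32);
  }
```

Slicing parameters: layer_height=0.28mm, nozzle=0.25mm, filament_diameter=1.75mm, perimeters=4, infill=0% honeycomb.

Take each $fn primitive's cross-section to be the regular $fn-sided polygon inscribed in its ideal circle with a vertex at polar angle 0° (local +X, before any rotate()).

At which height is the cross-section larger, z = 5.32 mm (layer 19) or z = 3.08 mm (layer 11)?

Layer 19 (z = 5.32): the r=5 cylinder contributes a regular 32-gon of circumradius 5 (area = (32/2)·5.000²·sin(360°/32) = 78.04 mm²); the 24×27.5 cube at (8, 12) contributes its full rectangle (area 660.00 mm²); the cone at (10.5, 2.5): at t=0.967 of its height the radius interpolates to r₁+(r₂−r₁)t = 1.065, giving a regular 32-gon of that circumradius (area = (32/2)·1.065²·sin(360°/32) = 3.54 mm²); Taking the first minus the rest: starting from the r=5 cylinder (78.04 mm²), the 24×27.5 cube at (8, 12) misses the remaining region (no effect); the cone at (10.5, 2.5) misses the remaining region (no effect) — area = 78.04 mm²; the r=11.5 cylinder at (8, 10.5) gives a regular 32-gon of circumradius 11.5 (constant along its height) (area = (32/2)·11.500²·sin(360°/32) = 412.81 mm²); Taking the union: the regions partially overlap — summed areas 490.85 mm² minus the doubly-counted overlap 19.39 mm² gives 471.46 mm² — area = 471.46 mm²; (whole slice rotated 35° about Z — lengths, areas and connectivity unchanged). So its area = 471.46 mm². Layer 11 (z = 3.08): the r=5 cylinder contributes a regular 32-gon of circumradius 5 (area = (32/2)·5.000²·sin(360°/32) = 78.04 mm²); the cube at (8, 12) is present — its section is the full 24×27.5 rectangle (area 660.00 mm²); the cone at (10.5, 2.5) contributes a regular 32-gon of circumradius 1.880 (interpolated between r1=3 and r2=1 at t=0.560) (area = (32/2)·1.880²·sin(360°/32) = 11.03 mm²); Taking the first minus the rest: starting from the r=5 cylinder (78.04 mm²), the 24×27.5 cube at (8, 12) misses the remaining region (no effect); the cone at (10.5, 2.5) misses the remaining region (no effect) — area = 78.04 mm²; the cylinder at (8, 10.5) does not reach this height (z outside [4, 9.5]); Merging all regions: only that combined region is present, so the union is just that shape — area = 78.04 mm²; (rotated 35° about Z; rotation is an isometry so areas/perimeters/island counts are preserved). So its area = 78.04 mm². Layer 19 is larger (471.46 vs 78.04 mm²).

layer 19 (z = 5.32 mm)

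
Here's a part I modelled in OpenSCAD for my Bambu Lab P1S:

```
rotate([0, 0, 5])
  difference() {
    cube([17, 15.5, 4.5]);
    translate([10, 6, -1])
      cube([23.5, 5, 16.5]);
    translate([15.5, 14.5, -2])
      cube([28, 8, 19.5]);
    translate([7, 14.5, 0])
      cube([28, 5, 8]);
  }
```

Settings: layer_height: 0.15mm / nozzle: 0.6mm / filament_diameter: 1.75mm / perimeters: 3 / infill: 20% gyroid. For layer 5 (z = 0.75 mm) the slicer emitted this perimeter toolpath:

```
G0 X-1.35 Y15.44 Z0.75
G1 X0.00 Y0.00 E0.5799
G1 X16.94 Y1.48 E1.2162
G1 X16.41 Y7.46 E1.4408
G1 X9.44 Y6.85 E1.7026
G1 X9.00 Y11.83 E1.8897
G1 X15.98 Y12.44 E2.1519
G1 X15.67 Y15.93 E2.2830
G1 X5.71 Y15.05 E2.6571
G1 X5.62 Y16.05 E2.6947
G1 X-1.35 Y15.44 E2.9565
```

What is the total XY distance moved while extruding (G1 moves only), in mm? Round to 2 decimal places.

Sum the Euclidean lengths of each G1 segment: total = 79.01 mm.

79.01 mm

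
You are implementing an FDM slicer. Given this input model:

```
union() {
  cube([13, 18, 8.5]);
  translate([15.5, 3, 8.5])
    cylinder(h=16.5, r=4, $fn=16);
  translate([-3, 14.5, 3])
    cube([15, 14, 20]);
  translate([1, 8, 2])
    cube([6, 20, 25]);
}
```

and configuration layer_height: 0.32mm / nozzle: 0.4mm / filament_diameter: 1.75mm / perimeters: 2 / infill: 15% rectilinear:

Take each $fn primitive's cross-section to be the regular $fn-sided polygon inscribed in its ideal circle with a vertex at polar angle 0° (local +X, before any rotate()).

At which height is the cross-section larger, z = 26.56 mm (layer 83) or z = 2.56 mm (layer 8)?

Layer 83 (z = 26.56): the cube is absent (z outside [0, 8.5]); the cylinder at (15.5, 3) is not intersected at this z (z outside [8.5, 25]); the cube at (-3, 14.5) does not reach this height (z outside [3, 23]); the cube at (1, 8) is present — its section is the full 6×20 rectangle (area 120.00 mm²); Taking the union: only the 6×20 cube at (1, 8) is present, so the union is just that shape — area = 120.00 mm². So its area = 120.00 mm². Layer 8 (z = 2.56): the cube is present — its section is the full 13×18 rectangle (area 234.00 mm²); the cylinder at (15.5, 3) does not reach this height (z outside [8.5, 25]); the cube at (-3, 14.5) is absent (z outside [3, 23]); the cube at (1, 8) (footprint 6×20) is included at this height (area 120.00 mm²); Merging all regions: the regions partially overlap — summed areas 354.00 mm² minus the doubly-counted overlap 60.00 mm² gives 294.00 mm² — area = 294.00 mm². So its area = 294.00 mm². Layer 8 is larger (294.00 vs 120.00 mm²).

layer 8 (z = 2.56 mm)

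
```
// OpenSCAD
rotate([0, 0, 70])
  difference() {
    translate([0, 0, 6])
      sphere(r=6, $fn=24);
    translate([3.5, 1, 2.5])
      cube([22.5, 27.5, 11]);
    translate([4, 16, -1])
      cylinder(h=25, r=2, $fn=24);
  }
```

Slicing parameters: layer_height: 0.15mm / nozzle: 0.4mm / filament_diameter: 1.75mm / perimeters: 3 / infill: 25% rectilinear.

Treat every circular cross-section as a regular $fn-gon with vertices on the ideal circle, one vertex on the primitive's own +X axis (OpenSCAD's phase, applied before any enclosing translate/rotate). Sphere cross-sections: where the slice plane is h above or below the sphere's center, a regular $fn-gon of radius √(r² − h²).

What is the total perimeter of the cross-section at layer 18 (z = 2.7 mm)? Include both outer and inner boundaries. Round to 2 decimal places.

32.38 mm

At z = 2.7 mm: the sphere: section is a regular 24-gon, circumradius = √(r²−h²) = √(6²−3.3²) = 5.011 (perimeter = 2·24·5.011·sin(180°/24) = 31.40 mm); the cube at (3.5, 1) (footprint 22.5×27.5) is included at this height (perimeter 100.00 mm); the cylinder at (4, 16): section is a regular 24-gon, circumradius r=2 (perimeter = 2·24·2.000·sin(180°/24) = 12.53 mm); Subtracting the remaining from the first: starting from the r=6 sphere, the 22.5×27.5 cube at (3.5, 1) partially overlaps it — only the 2.18 mm² overlap (of its 618.75 mm²) is removed, clipping the outline; the r=2 cylinder at (4, 16) misses the remaining region (no effect) — boundary = 32.38 mm; (whole slice rotated 70° about Z — lengths, areas and connectivity unchanged). Overall, the cross-section is a single solid region. Total boundary length (outer) = 32.38 mm.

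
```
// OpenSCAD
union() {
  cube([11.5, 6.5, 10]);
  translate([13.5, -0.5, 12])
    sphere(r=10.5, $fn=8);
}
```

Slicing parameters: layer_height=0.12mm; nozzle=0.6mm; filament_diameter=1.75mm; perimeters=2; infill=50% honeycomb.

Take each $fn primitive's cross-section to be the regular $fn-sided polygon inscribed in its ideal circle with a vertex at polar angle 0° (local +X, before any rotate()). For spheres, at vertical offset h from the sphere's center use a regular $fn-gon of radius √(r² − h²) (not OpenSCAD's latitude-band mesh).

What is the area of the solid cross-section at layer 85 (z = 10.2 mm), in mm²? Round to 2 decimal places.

At z = 10.2 mm: the cube does not reach this height (z outside [0, 10]); the sphere at (13.5, -0.5): section is a regular 8-gon, circumradius = √(r²−h²) = √(10.5²−1.8²) = 10.345 (area = (8/2)·10.345²·sin(360°/8) = 302.67 mm²); Taking the union: only the r=10.5 sphere at (13.5, -0.5) is present, so the union is just that shape — area = 302.67 mm². Overall, the cross-section is a single solid region. Net area = 302.67 mm².

302.67 mm²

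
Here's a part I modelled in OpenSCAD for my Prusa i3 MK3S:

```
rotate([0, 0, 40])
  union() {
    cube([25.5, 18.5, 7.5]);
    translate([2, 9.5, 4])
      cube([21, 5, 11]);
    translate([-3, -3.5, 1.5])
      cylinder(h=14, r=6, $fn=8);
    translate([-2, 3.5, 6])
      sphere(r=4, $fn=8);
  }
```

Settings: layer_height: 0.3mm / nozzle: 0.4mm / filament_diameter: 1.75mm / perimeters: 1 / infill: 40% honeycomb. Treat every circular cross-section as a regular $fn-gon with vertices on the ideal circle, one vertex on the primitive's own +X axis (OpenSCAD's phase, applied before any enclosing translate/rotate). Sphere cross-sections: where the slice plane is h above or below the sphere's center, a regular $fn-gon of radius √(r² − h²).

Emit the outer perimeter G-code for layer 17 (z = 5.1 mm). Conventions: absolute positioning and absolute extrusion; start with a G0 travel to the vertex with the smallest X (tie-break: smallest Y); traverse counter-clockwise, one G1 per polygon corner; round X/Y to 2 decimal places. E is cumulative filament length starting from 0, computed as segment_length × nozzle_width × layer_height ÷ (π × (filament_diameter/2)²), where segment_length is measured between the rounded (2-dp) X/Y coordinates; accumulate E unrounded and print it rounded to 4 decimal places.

At z = 5.1 mm: the 25.5×18.5 cube contributes its full rectangle; the cube at (2, 9.5) (footprint 21×5) is included at this height; the r=6 cylinder at (-3, -3.5) contributes a regular 8-gon of circumradius 6; the r=4 sphere at (-2, 3.5) slices to a regular 8-gon of circumradius 3.897 (√(r²−h²) with h=0.9 from center); Merging all regions: the regions partially overlap (shared area 122.97 mm²), so overlapping operands fuse into one piece — 1 connected region; (rotated 40° about Z; rotation is an isometry so areas/perimeters/island counts are preserved). The outline is a single polygon with 15 vertices. Extrusion per mm of travel: 0.4 × 0.3 / (π × 0.875²) = 0.049890. Accumulating E over each segment gives final E = 5.9417.

G0 X-11.89 Y14.17 Z5.10
G1 X-4.22 Y5.03 E0.5953
G1 X-6.29 Y4.38 E0.7035
G1 X-7.66 Y1.74 E0.8519
G1 X-6.77 Y-1.11 E1.0009
G1 X-4.96 Y-2.05 E1.1026
G1 X-6.03 Y-4.09 E1.2176
G1 X-4.64 Y-8.47 E1.4468
G1 X-0.57 Y-10.59 E1.6758
G1 X3.81 Y-9.21 E1.9049
G1 X5.93 Y-5.13 E2.1343
G1 X4.55 Y-0.75 E2.3634
G1 X1.19 Y1.00 E2.5524
G1 X19.53 Y16.39 E3.7468
G1 X7.64 Y30.56 E4.6697
G1 X-11.89 Y14.17 E5.9417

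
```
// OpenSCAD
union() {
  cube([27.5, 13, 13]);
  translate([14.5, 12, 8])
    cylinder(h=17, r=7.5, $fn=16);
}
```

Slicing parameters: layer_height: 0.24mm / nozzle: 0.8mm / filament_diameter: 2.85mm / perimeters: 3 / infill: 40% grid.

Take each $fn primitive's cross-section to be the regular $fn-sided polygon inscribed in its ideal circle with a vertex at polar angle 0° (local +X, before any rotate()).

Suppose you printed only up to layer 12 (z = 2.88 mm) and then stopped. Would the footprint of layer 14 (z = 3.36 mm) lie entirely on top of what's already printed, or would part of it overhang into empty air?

Compare the two slices. At z = 2.88: the 27.5×13 cube contributes its full rectangle (area 357.50 mm²); the cylinder at (14.5, 12) does not reach this height (z outside [8, 25]); Taking the union: only the 27.5×13 cube is present, so the union is just that shape — area = 357.50 mm². At z = 3.36: the cube (footprint 27.5×13) is included at this height (area 357.50 mm²); the cylinder at (14.5, 12) is not intersected at this z (z outside [8, 25]); Merging all regions: only the 27.5×13 cube is present, so the union is just that shape — area = 357.50 mm². Checking containment: the cross-section at z = 3.36 is a subset of the cross-section at z = 2.88.

entirely on top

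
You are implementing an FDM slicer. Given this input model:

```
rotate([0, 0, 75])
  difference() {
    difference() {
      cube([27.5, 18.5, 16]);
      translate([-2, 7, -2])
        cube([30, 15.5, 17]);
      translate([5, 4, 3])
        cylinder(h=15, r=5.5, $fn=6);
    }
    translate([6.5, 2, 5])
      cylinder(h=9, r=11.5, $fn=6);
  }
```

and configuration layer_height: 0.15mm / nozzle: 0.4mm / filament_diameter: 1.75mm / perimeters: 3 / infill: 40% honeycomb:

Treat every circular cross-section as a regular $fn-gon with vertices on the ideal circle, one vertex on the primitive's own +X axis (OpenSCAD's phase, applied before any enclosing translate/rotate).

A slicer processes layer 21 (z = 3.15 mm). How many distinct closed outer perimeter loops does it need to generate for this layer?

3

At z = 3.15 mm: the cube is present — its section is the full 27.5×18.5 rectangle; the cube at (-2, 7) (footprint 30×15.5) is included at this height; the cylinder at (5, 4): section is a regular 6-gon, circumradius r=5.5; Subtracting the remaining from the first: starting from the 27.5×18.5 cube, the 30×15.5 cube at (-2, 7) partially overlaps it — only the 316.25 mm² overlap (of its 465.00 mm²) is removed, clipping the outline; the r=5.5 cylinder at (5, 4) partially overlaps it — only the 62.13 mm² overlap (of its 78.59 mm²) is removed, clipping the outline — 3 connected regions; the cylinder at (6.5, 2) does not reach this height (z outside [5, 14]); Taking the first minus the rest: none of the subtracted shapes is present at this height, so the result so far is unchanged — 3 connected regions; (whole slice rotated 75° about Z — lengths, areas and connectivity unchanged). The result has 3 disconnected regions.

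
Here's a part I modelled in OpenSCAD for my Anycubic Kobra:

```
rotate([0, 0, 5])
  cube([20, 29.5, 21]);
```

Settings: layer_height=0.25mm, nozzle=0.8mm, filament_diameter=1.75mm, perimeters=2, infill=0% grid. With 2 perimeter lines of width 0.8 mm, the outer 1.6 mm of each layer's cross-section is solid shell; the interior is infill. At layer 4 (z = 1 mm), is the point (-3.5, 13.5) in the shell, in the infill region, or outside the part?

outside

At z = 1 mm: the cube (footprint 20×29.5) is included at this height; (whole slice rotated 5° about Z — lengths, areas and connectivity unchanged). Overall, the cross-section is a single solid region. Undo the 5° rotation: the query point maps to (-2.310, 13.754) in the un-rotated model frame. The nearest boundary edge runs (0.00, 29.50)→(0.00, 0.00); distance from the point to it = 2.31 mm. The point is not inside any of the regions above, so it lies outside the cross-section (2.31 mm from the nearest boundary).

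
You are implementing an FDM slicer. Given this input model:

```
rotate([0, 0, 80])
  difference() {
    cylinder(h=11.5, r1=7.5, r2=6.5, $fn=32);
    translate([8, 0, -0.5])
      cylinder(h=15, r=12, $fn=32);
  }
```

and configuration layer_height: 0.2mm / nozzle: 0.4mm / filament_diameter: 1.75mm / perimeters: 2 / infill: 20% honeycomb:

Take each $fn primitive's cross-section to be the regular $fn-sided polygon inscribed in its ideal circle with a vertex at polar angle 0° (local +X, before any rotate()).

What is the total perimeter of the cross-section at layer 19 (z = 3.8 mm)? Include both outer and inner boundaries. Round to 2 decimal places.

33.67 mm

At z = 3.8 mm: the cone contributes a regular 32-gon of circumradius 7.170 (interpolated between r1=7.5 and r2=6.5 at t=0.330) (perimeter = 2·32·7.170·sin(180°/32) = 44.98 mm); the cylinder at (8, 0): section is a regular 32-gon, circumradius r=12 (perimeter = 2·32·12.000·sin(180°/32) = 75.28 mm); Taking the first minus the rest: starting from the cone, the r=12 cylinder at (8, 0) partially overlaps it — only the 125.85 mm² overlap (of its 449.49 mm²) is removed, clipping the outline — boundary = 33.67 mm; (whole slice rotated 80° about Z — lengths, areas and connectivity unchanged). Overall, the cross-section is a single solid region. Total boundary length (outer) = 33.67 mm.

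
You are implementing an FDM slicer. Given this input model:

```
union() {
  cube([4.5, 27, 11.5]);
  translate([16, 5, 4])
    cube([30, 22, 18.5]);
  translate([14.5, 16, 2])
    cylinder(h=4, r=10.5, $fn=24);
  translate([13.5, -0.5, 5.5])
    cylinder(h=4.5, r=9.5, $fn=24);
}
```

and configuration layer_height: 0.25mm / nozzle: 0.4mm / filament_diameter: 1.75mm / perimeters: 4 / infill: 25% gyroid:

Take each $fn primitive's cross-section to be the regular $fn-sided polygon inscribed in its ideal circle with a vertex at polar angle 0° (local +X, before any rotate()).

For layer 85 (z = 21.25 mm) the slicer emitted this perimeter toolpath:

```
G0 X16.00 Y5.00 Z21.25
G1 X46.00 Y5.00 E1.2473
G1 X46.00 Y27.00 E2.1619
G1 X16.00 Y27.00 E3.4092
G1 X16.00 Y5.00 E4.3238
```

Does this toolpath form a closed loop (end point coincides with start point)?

yes

Start point (G0): (16.00, 5.00). End point (last G1): the path returns to the start — closed.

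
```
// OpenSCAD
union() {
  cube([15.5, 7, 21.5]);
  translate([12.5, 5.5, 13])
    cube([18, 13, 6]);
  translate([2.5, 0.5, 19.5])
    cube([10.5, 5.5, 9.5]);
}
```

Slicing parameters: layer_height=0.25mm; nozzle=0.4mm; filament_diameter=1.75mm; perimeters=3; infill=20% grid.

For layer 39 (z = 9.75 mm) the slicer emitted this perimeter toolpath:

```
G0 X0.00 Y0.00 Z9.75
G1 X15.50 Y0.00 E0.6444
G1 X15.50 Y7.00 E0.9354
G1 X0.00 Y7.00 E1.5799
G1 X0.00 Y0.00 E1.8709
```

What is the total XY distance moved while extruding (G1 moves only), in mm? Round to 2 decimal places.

45.00 mm

Sum the Euclidean lengths of each G1 segment: total = 45.00 mm.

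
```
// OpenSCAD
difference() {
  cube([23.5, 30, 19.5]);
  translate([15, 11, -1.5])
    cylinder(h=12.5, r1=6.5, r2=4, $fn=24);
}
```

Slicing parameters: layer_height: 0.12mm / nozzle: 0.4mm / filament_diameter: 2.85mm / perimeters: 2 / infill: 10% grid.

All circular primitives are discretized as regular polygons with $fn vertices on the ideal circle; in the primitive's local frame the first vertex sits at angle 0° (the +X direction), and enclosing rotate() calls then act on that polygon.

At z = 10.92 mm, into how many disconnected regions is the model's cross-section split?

At z = 10.92 mm: the 23.5×30 cube contributes its full rectangle; the cone at (15, 11) (r1=6.5→r2=4) has section circumradius 4.016 here — a regular 24-gon; After the difference (first − rest): starting from the 23.5×30 cube, the cone at (15, 11) lies wholly inside it (removes its full 50.09 mm² and its 25.16 mm outline becomes a hole wall) — 1 connected region with 1 hole. The result has 1 disconnected region.

1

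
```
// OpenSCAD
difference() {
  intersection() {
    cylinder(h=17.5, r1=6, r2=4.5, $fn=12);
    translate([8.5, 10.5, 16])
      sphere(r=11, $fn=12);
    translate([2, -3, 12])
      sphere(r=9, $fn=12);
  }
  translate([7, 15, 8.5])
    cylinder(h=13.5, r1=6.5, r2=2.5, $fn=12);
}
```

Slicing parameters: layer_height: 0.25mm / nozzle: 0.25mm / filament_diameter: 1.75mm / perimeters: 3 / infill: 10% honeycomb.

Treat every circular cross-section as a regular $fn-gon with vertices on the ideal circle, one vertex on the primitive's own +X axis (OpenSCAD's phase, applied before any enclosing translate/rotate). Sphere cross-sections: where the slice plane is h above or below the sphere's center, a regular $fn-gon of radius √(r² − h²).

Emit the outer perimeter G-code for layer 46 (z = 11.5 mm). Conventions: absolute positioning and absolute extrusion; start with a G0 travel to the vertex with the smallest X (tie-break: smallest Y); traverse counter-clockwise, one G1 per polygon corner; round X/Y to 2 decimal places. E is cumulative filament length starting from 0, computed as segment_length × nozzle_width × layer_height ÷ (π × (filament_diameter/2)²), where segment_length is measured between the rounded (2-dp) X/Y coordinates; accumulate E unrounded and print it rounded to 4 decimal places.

At z = 11.5 mm: the cone contributes a regular 12-gon of circumradius 5.014 (interpolated between r1=6 and r2=4.5 at t=0.657); the r=11 sphere at (8.5, 10.5) slices to a regular 12-gon of circumradius 10.037 (√(r²−h²) with h=4.5 from center); the sphere at (2, -3): section is a regular 12-gon, circumradius = √(r²−h²) = √(9²−0.5²) = 8.986; After intersecting: the r=11 sphere at (8.5, 10.5) partially overlaps the cone; clipping to the common part keeps 4.38 mm²; the running intersection lies inside the r=9 sphere at (2, -3), so it is kept whole — 1 connected region; the cone at (7, 15): at t=0.222 of its height the radius interpolates to r₁+(r₂−r₁)t = 5.611, giving a regular 12-gon of that circumradius; Subtracting the remaining from the first: starting from that combined region, the cone at (7, 15) misses the remaining region (no effect) — 1 connected region. The outline is a single polygon with 5 vertices. Extrusion per mm of travel: 0.25 × 0.25 / (π × 0.875²) = 0.025984. Accumulating E over each segment gives final E = 0.2965.

G0 X0.37 Y4.91 Z11.50
G1 X3.48 Y1.81 E0.1141
G1 X4.61 Y1.50 E0.1445
G1 X4.34 Y2.51 E0.1717
G1 X2.51 Y4.34 E0.2390
G1 X0.37 Y4.91 E0.2965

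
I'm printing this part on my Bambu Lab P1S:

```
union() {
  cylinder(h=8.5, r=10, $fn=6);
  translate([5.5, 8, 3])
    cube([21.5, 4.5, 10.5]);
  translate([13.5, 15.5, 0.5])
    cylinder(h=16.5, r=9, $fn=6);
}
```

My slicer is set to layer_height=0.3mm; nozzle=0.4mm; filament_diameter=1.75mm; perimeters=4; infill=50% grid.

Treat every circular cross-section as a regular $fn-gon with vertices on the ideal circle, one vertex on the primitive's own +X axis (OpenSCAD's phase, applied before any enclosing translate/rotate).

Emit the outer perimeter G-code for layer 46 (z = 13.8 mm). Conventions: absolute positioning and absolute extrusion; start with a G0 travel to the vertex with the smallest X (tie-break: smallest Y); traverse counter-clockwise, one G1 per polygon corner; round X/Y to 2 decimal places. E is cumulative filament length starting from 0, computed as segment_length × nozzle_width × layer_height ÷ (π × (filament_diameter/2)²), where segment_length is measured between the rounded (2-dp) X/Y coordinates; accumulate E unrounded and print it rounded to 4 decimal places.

At z = 13.8 mm: the cylinder is not intersected at this z (z outside [0, 8.5]); the cube at (5.5, 8) is absent (z outside [3, 13.5]); the cylinder at (13.5, 15.5): section is a regular 6-gon, circumradius r=9; Merging all regions: only the r=9 cylinder at (13.5, 15.5) is present, so the union is just that shape — 1 connected region. The outline is a single polygon with 6 vertices. Extrusion per mm of travel: 0.4 × 0.3 / (π × 0.875²) = 0.049890. Accumulating E over each segment gives final E = 2.6933.

G0 X4.50 Y15.50 Z13.80
G1 X9.00 Y7.71 E0.4488
G1 X18.00 Y7.71 E0.8978
G1 X22.50 Y15.50 E1.3467
G1 X18.00 Y23.29 E1.7955
G1 X9.00 Y23.29 E2.2445
G1 X4.50 Y15.50 E2.6933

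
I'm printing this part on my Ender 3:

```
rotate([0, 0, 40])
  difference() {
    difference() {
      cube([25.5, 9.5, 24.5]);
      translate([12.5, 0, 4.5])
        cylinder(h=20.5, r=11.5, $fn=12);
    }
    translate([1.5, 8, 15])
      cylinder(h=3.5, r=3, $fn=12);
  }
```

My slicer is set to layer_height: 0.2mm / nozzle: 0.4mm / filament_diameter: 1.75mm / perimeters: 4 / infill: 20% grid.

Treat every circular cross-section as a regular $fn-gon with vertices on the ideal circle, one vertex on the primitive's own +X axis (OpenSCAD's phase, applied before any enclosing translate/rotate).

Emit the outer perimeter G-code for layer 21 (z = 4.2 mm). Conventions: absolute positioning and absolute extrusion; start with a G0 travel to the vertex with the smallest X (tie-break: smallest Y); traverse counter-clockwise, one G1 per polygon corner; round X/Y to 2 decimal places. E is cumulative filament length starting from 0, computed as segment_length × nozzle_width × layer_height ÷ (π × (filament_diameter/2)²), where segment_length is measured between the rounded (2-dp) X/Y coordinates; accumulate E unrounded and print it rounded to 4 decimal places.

At z = 4.2 mm: the 25.5×9.5 cube contributes its full rectangle; the cylinder at (12.5, 0) is absent (z outside [4.5, 25]); Taking the first minus the rest: none of the subtracted shapes is present at this height, so the 25.5×9.5 cube is unchanged — 1 connected region; the cylinder at (1.5, 8) is absent (z outside [15, 18.5]); Taking the first minus the rest: none of the subtracted shapes is present at this height, so the result so far is unchanged — 1 connected region; (whole slice rotated 40° about Z — lengths, areas and connectivity unchanged). The outline is a single polygon with 4 vertices. Extrusion per mm of travel: 0.4 × 0.2 / (π × 0.875²) = 0.033260. Accumulating E over each segment gives final E = 2.3283.

G0 X-6.11 Y7.28 Z4.20
G1 X0.00 Y0.00 E0.3161
G1 X19.53 Y16.39 E1.1641
G1 X13.43 Y23.67 E1.4800
G1 X-6.11 Y7.28 E2.3283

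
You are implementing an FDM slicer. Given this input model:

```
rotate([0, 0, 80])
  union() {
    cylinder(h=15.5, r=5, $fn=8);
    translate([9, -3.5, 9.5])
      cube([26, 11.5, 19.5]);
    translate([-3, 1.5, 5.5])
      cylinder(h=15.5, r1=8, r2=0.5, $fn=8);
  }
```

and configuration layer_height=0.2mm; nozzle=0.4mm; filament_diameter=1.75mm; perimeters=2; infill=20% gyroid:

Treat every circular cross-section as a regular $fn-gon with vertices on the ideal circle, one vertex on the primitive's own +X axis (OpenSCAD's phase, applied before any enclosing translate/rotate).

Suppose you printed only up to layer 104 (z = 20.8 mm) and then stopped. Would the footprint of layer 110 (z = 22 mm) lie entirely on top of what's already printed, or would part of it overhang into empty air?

Compare the two slices. At z = 20.8: the cylinder does not reach this height (z outside [0, 15.5]); the cube at (9, -3.5) is present — its section is the full 26×11.5 rectangle (area 299.00 mm²); the cone at (-3, 1.5) contributes a regular 8-gon of circumradius 0.597 (interpolated between r1=8 and r2=0.5 at t=0.987) (area = (8/2)·0.597²·sin(360°/8) = 1.01 mm²); Combining (union): the 2 present regions are separate (no shared area or edge), so areas and boundary lengths simply add and each stays a separate island — area = 300.01 mm²; (rotated 80° about Z; rotation is an isometry so areas/perimeters/island counts are preserved). At z = 22: the cylinder does not reach this height (z outside [0, 15.5]); the 26×11.5 cube at (9, -3.5) contributes its full rectangle (area 299.00 mm²); the cone at (-3, 1.5) is not intersected at this z (z outside [5.5, 21]); Merging all regions: only the 26×11.5 cube at (9, -3.5) is present, so the union is just that shape — area = 299.00 mm²; (whole slice rotated 80° about Z — lengths, areas and connectivity unchanged). Checking containment: the cross-section at z = 22 is a subset of the cross-section at z = 20.8.

entirely on top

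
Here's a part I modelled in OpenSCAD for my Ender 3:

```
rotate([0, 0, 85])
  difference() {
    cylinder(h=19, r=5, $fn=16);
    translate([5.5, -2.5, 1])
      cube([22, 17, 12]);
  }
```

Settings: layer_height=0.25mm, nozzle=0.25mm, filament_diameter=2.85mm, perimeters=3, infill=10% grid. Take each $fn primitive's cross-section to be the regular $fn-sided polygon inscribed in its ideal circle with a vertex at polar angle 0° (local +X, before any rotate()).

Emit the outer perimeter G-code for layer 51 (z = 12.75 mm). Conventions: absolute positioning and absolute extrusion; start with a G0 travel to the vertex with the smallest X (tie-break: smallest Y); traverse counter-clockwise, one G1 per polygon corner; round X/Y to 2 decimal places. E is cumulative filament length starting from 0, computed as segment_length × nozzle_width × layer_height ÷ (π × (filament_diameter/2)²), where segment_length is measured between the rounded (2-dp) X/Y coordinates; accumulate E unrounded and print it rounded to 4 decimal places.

At z = 12.75 mm: the cylinder: section is a regular 16-gon, circumradius r=5; the cube at (5.5, -2.5) (footprint 22×17) is included at this height; Taking the first minus the rest: starting from the r=5 cylinder, the 22×17 cube at (5.5, -2.5) misses the remaining region (no effect) — 1 connected region; (rotated 85° about Z; rotation is an isometry so areas/perimeters/island counts are preserved). The outline is a single polygon with 16 vertices. Extrusion per mm of travel: 0.25 × 0.25 / (π × 1.425²) = 0.009797. Accumulating E over each segment gives final E = 0.3058.

G0 X-4.98 Y0.44 Z12.75
G1 X-4.77 Y-1.50 E0.0191
G1 X-3.83 Y-3.21 E0.0382
G1 X-2.31 Y-4.44 E0.0574
G1 X-0.44 Y-4.98 E0.0765
G1 X1.50 Y-4.77 E0.0956
G1 X3.21 Y-3.83 E0.1147
G1 X4.44 Y-2.31 E0.1339
G1 X4.98 Y-0.44 E0.1529
G1 X4.77 Y1.50 E0.1720
G1 X3.83 Y3.21 E0.1912
G1 X2.31 Y4.44 E0.2103
G1 X0.44 Y4.98 E0.2294
G1 X-1.50 Y4.77 E0.2485
G1 X-3.21 Y3.83 E0.2676
G1 X-4.44 Y2.31 E0.2868
G1 X-4.98 Y0.44 E0.3058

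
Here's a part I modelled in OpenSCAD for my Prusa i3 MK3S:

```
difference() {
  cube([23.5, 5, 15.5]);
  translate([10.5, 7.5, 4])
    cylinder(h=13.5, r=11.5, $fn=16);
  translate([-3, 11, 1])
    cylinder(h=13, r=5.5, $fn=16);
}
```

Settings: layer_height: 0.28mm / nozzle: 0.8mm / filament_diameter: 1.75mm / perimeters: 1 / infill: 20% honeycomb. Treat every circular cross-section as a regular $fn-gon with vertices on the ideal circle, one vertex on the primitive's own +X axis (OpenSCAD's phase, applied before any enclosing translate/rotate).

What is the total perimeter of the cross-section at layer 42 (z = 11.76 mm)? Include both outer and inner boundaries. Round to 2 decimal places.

At z = 11.76 mm: the cube (footprint 23.5×5) is included at this height (perimeter 57.00 mm); the cylinder at (10.5, 7.5): section is a regular 16-gon, circumradius r=11.5 (perimeter = 2·16·11.500·sin(180°/16) = 71.79 mm); the r=5.5 cylinder at (-3, 11) gives a regular 16-gon of circumradius 5.5 (constant along its height) (perimeter = 2·16·5.500·sin(180°/16) = 34.34 mm); Taking the first minus the rest: starting from the 23.5×5 cube, the r=11.5 cylinder at (10.5, 7.5) partially overlaps it — only the 99.94 mm² overlap (of its 404.88 mm²) is removed, clipping the outline; the r=5.5 cylinder at (-3, 11) misses the remaining region (no effect) — boundary = 25.47 mm. Overall, the cross-section has 2 separate islands. Total boundary length (outer) = 25.47 mm.

25.47 mm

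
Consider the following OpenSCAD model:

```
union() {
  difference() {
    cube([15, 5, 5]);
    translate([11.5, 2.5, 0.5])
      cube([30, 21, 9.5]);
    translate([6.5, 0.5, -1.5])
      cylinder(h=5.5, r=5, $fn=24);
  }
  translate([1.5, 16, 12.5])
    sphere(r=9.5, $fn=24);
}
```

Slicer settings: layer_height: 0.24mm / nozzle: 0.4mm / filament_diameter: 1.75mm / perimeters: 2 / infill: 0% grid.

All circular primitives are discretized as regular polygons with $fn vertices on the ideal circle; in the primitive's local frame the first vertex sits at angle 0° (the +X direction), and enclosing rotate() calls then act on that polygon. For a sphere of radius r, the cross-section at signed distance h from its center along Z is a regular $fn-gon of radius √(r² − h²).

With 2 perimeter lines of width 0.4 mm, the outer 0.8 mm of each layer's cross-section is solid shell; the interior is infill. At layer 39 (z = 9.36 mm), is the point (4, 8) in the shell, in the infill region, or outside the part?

shell

At z = 9.36 mm: the cube is not intersected at this z (z outside [0, 5]); the 30×21 cube at (11.5, 2.5) contributes its full rectangle; the cylinder at (6.5, 0.5) is not intersected at this z (z outside [-1.5, 4]); Subtracting the remaining from the first: the first operand is absent here, so nothing remains; the sphere at (1.5, 16): section is a regular 24-gon, circumradius = √(r²−h²) = √(9.5²−3.14²) = 8.966; Merging all regions: only the r=9.5 sphere at (1.5, 16) is present, so the union is just that shape — 1 connected region. Overall, the cross-section is a single solid region. The nearest boundary edge runs (3.82, 7.34)→(5.98, 8.24); distance from the point to it = 0.54 mm. The point is inside the cross-section, 0.54 mm from the nearest boundary — within the 0.8 mm shell band (2 × 0.4).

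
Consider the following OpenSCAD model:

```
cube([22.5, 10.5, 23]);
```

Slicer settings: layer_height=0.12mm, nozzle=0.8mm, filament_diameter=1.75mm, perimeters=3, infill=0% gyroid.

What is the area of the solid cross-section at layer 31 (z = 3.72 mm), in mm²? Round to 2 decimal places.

At z = 3.72 mm: the cube is present — its section is the full 22.5×10.5 rectangle (area 236.25 mm²). Overall, the cross-section is a single solid region. Net area = 236.25 mm².

236.25 mm²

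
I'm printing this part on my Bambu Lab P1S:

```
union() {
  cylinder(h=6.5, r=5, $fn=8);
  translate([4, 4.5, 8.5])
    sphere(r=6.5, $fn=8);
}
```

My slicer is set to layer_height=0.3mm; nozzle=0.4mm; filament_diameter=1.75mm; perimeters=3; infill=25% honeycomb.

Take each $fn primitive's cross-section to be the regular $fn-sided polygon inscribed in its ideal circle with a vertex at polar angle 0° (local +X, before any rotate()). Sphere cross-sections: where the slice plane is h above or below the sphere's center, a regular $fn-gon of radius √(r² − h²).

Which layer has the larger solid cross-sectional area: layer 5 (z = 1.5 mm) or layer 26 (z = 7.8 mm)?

Layer 5 (z = 1.5): the cylinder: section is a regular 8-gon, circumradius r=5 (area = (8/2)·5.000²·sin(360°/8) = 70.71 mm²); the sphere at (4, 4.5) is not intersected at this z (|z−center|=7.000 > r=6.5); Taking the union: only the r=5 cylinder is present, so the union is just that shape — area = 70.71 mm². So its area = 70.71 mm². Layer 26 (z = 7.8): the cylinder is not intersected at this z (z outside [0, 6.5]); the sphere at (4, 4.5): section is a regular 8-gon, circumradius = √(r²−h²) = √(6.5²−0.7²) = 6.462 (area = (8/2)·6.462²·sin(360°/8) = 118.12 mm²); Combining (union): only the r=6.5 sphere at (4, 4.5) is present, so the union is just that shape — area = 118.12 mm². So its area = 118.12 mm². Layer 26 is larger (118.12 vs 70.71 mm²).

layer 26 (z = 7.8 mm)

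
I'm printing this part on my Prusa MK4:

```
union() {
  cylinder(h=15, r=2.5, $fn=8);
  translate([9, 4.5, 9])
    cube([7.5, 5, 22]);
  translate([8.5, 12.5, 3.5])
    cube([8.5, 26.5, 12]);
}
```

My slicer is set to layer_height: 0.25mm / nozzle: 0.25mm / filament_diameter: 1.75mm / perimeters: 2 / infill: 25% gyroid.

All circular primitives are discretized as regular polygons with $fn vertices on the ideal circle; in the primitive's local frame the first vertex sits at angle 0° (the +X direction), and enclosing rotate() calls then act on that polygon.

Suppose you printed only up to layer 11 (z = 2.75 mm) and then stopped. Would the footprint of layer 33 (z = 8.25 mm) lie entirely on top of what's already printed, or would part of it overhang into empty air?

part overhangs

Compare the two slices. At z = 2.75: the r=2.5 cylinder contributes a regular 8-gon of circumradius 2.5 (area = (8/2)·2.500²·sin(360°/8) = 17.68 mm²); the cube at (9, 4.5) is absent (z outside [9, 31]); the cube at (8.5, 12.5) is absent (z outside [3.5, 15.5]); Merging all regions: only the r=2.5 cylinder is present, so the union is just that shape — area = 17.68 mm². At z = 8.25: the cylinder: section is a regular 8-gon, circumradius r=2.5 (area = (8/2)·2.500²·sin(360°/8) = 17.68 mm²); the cube at (9, 4.5) does not reach this height (z outside [9, 31]); the cube at (8.5, 12.5) (footprint 8.5×26.5) is included at this height (area 225.25 mm²); Merging all regions: the 2 present regions are separate (no shared area or edge), so areas and boundary lengths simply add and each stays a separate island — area = 242.93 mm². Checking containment: at z = 8.25 the cross-section extends beyond the z = 2.75 cross-section by about 225.25 mm².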